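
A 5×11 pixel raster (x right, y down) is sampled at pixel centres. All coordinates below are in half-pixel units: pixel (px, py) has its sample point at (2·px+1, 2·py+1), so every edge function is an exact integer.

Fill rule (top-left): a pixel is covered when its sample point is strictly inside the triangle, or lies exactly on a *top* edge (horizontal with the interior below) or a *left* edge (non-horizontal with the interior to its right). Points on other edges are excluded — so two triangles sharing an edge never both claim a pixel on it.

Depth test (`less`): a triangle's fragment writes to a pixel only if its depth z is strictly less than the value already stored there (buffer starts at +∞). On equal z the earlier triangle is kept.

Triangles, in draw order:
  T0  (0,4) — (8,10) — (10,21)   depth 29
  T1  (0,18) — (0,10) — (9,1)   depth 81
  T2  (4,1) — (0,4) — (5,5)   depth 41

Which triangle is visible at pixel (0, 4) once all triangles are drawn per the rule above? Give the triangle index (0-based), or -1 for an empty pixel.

T0:
  2·area = 76
  edge (0, 4)→(8, 10): d=(8,6) right/bottom  bias=-1
  edge (8, 10)→(10, 21): d=(2,11) right/bottom  bias=-1
  edge (10, 21)→(0, 4): d=(-10,-17) top-left  bias=+0
    (0,2)@(1, 5): e=[2,67,7] → X
    (1,2)@(3, 5): e=[-10,45,41] → .
    (0,3)@(1, 7): e=[18,71,-13] → .
    (1,3)@(3, 7): e=[6,49,21] → X
    (2,3)@(5, 7): e=[-6,27,55] → .
    (1,4)@(3, 9): e=[22,53,1] → X
    (2,4)@(5, 9): e=[10,31,35] → X
    (3,4)@(7, 9): e=[-2,9,69] → .
    (1,5)@(3, 11): e=[38,57,-19] → .
    (2,5)@(5, 11): e=[26,35,15] → X
    (3,5)@(7, 11): e=[14,13,49] → X
    (4,5)@(9, 11): e=[2,-9,83] → .
  covered (10 px):
    . . . . .
    . . . . .
    X . . . .
    . X . . .
    . X X . .
    . . X X .
    . . . X .
    . . . X .
    . . . . X
    . . . . X
    . . . . .
T1:
  2·area = 72
  edge (0, 18)→(0, 10): d=(0,-8) top-left  bias=+0
  edge (0, 10)→(9, 1): d=(9,-9) top-left  bias=+0
  edge (9, 1)→(0, 18): d=(-9,17) right/bottom  bias=-1
    (4,0)@(9, 1): e=[72,0,0] → .  [on edge]
    (3,1)@(7, 3): e=[56,0,16] → X  [on edge]
    (4,1)@(9, 3): e=[72,18,-18] → .
    (2,2)@(5, 5): e=[40,0,32] → X  [on edge]
    (3,2)@(7, 5): e=[56,18,-2] → .
    (1,3)@(3, 7): e=[24,0,48] → X  [on edge]
    (3,3)@(7, 7): e=[56,36,-20] → .
    (0,4)@(1, 9): e=[8,0,64] → X  [on edge]
    (2,4)@(5, 9): e=[40,36,-4] → .
    (0,5)@(1, 11): e=[8,18,46] → X
    (2,5)@(5, 11): e=[40,54,-22] → .
    (0,6)@(1, 13): e=[8,36,28] → X
  covered (10 px):
    . . . . .
    . . . X .
    . . X . .
    . X X . .
    X X . . .
    X X . . .
    X . . . .
    X . . . .
    . . . . .
    . . . . .
    . . . . .
T2:
  2·area = 19  (B↔C swapped to make it positive)
  edge (4, 1)→(5, 5): d=(1,4) right/bottom  bias=-1
  edge (5, 5)→(0, 4): d=(-5,-1) top-left  bias=+0
  edge (0, 4)→(4, 1): d=(4,-3) top-left  bias=+0
    (1,1)@(3, 3): e=[6,8,5] → X
    (2,1)@(5, 3): e=[-2,10,11] → .
    (1,2)@(3, 5): e=[8,-2,13] → .
    (2,2)@(5, 5): e=[0,0,19] → .  [on edge]
    (3,6)@(7, 13): e=[0,-38,57] → .  [on edge]
    (4,10)@(9, 21): e=[0,-76,95] → .  [on edge]
  covered (1 px):
    . . . . .
    . X . . .
    . . . . .
    . . . . .
    . . . . .
    . . . . .
    . . . . .
    . . . . .
    . . . . .
    . . . . .
    . . . . .

Z-buffer (winner per pixel, '.' = empty):
  . . . . .
  . 2 . 1 .
  0 . 1 . .
  . 0 1 . .
  1 0 0 . .
  1 1 0 0 .
  1 . . 0 .
  1 . . 0 .
  . . . . 0
  . . . . 0
  . . . . .

Final: 1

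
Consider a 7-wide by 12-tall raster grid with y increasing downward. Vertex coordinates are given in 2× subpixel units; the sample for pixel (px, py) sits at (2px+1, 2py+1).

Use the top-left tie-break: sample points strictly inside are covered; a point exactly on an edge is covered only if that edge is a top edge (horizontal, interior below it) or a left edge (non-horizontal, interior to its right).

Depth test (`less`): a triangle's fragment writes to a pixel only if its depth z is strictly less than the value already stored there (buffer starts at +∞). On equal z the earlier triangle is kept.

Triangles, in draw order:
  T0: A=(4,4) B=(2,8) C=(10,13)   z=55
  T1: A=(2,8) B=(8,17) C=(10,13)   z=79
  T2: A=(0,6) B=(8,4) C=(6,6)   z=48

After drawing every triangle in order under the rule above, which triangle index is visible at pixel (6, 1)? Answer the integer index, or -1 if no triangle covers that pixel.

T0:
  2·area = 42  (B↔C swapped to make it positive)
  edge (4, 4)→(10, 13): d=(6,9) right/bottom  bias=-1
  edge (10, 13)→(2, 8): d=(-8,-5) top-left  bias=+0
  edge (2, 8)→(4, 4): d=(2,-4) top-left  bias=+0
    (1,3)@(3, 7): e=[27,13,2] → #
    (2,3)@(5, 7): e=[9,23,10] → #
    (3,3)@(7, 7): e=[-9,33,18] → ·
    (1,4)@(3, 9): e=[39,-3,6] → ·
    (2,4)@(5, 9): e=[21,7,14] → #
    (3,4)@(7, 9): e=[3,17,22] → #
    (4,4)@(9, 9): e=[-15,27,30] → ·
    (2,5)@(5, 11): e=[33,-9,18] → ·
    (3,5)@(7, 11): e=[15,1,26] → #
    (4,5)@(9, 11): e=[-3,11,34] → ·
    (3,6)@(7, 13): e=[27,-15,30] → ·
  covered (5 px):
    · · · · · · ·
    · · · · · · ·
    · · · · · · ·
    · # # · · · ·
    · · # # · · ·
    · · · # · · ·
    · · · · · · ·
    · · · · · · ·
    · · · · · · ·
    · · · · · · ·
    · · · · · · ·
    · · · · · · ·
T1:
  2·area = 42  (B↔C swapped to make it positive)
  edge (2, 8)→(10, 13): d=(8,5) right/bottom  bias=-1
  edge (10, 13)→(8, 17): d=(-2,4) right/bottom  bias=-1
  edge (8, 17)→(2, 8): d=(-6,-9) top-left  bias=+0
    (6,3)@(13, 7): e=[-63,0,105] → ·  [on edge]
    (1,4)@(3, 9): e=[3,36,3] → #
    (2,4)@(5, 9): e=[-7,28,21] → ·
    (1,5)@(3, 11): e=[19,32,-9] → ·
    (2,5)@(5, 11): e=[9,24,9] → #
    (3,5)@(7, 11): e=[-1,16,27] → ·
    (5,5)@(11, 11): e=[-21,0,63] → ·  [on edge]
    (2,6)@(5, 13): e=[25,20,-3] → ·
    (3,6)@(7, 13): e=[15,12,15] → #
    (4,6)@(9, 13): e=[5,4,33] → #
    (5,6)@(11, 13): e=[-5,-4,51] → ·
    (3,7)@(7, 15): e=[31,8,3] → #
    (4,7)@(9, 15): e=[21,0,21] → ·  [on edge]
    (3,9)@(7, 19): e=[63,0,-21] → ·  [on edge]
    (2,11)@(5, 23): e=[105,0,-63] → ·  [on edge]
  covered (5 px):
    · · · · · · ·
    · · · · · · ·
    · · · · · · ·
    · · · · · · ·
    · # · · · · ·
    · · # · · · ·
    · · · # # · ·
    · · · # · · ·
    · · · · · · ·
    · · · · · · ·
    · · · · · · ·
    · · · · · · ·
T2:
  2·area = 12
  edge (0, 6)→(8, 4): d=(8,-2) top-left  bias=+0
  edge (8, 4)→(6, 6): d=(-2,2) right/bottom  bias=-1
  edge (6, 6)→(0, 6): d=(-6,0) right/bottom  bias=-1
    (5,0)@(11, 1): e=[-18,0,30] → ·  [on edge]
    (4,1)@(9, 3): e=[-6,0,18] → ·  [on edge]
    (2,2)@(5, 5): e=[2,4,6] → #
    (3,2)@(7, 5): e=[6,0,6] → ·  [on edge]
    (2,3)@(5, 7): e=[18,0,-6] → ·  [on edge]
    (1,4)@(3, 9): e=[30,0,-18] → ·  [on edge]
    (0,5)@(1, 11): e=[42,0,-30] → ·  [on edge]
  covered (1 px):
    · · · · · · ·
    · · · · · · ·
    · · # · · · ·
    · · · · · · ·
    · · · · · · ·
    · · · · · · ·
    · · · · · · ·
    · · · · · · ·
    · · · · · · ·
    · · · · · · ·
    · · · · · · ·
    · · · · · · ·

Z-buffer (winner per pixel, '.' = empty):
  . . . . . . .
  . . . . . . .
  . . 2 . . . .
  . 0 0 . . . .
  . 1 0 0 . . .
  . . 1 0 . . .
  . . . 1 1 . .
  . . . 1 . . .
  . . . . . . .
  . . . . . . .
  . . . . . . .
  . . . . . . .

Answer: -1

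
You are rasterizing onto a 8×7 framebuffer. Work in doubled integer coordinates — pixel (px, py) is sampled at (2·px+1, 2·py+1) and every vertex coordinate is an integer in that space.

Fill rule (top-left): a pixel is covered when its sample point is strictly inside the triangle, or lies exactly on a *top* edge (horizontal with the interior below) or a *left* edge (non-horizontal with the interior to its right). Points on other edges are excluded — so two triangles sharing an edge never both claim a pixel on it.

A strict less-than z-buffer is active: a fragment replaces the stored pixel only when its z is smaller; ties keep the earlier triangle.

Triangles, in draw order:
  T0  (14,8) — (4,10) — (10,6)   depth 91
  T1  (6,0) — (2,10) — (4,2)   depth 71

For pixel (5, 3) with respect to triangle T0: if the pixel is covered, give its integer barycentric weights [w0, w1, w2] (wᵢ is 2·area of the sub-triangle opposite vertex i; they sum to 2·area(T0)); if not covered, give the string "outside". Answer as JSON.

T0:
  2·area = 28
  edge (14, 8)→(4, 10): d=(-10,2) right/bottom  bias=-1
  edge (4, 10)→(10, 6): d=(6,-4) top-left  bias=+0
  edge (10, 6)→(14, 8): d=(4,2) right/bottom  bias=-1
    (4,3)@(9, 7): e=[20,2,6] → █
    (5,3)@(11, 7): e=[16,10,2] → █
    (6,3)@(13, 7): e=[12,18,-2] → ·
    (3,4)@(7, 9): e=[4,6,18] → █
    (4,4)@(9, 9): e=[0,14,14] → ·  [on edge]
    (5,4)@(11, 9): e=[-4,22,10] → ·
    (3,5)@(7, 11): e=[-16,18,26] → ·
  covered (3 px):
    · · · · · · · ·
    · · · · · · · ·
    · · · · · · · ·
    · · · · █ █ · ·
    · · · █ · · · ·
    · · · · · · · ·
    · · · · · · · ·
T1:
  2·area = 12
  edge (6, 0)→(2, 10): d=(-4,10) right/bottom  bias=-1
  edge (2, 10)→(4, 2): d=(2,-8) top-left  bias=+0
  edge (4, 2)→(6, 0): d=(2,-2) top-left  bias=+0
    (2,0)@(5, 1): e=[6,6,0] → █  [on edge]
    (3,0)@(7, 1): e=[-14,22,4] → ·
    (1,1)@(3, 3): e=[18,-6,0] → ·  [on edge]
    (2,1)@(5, 3): e=[-2,10,4] → ·
    (0,2)@(1, 5): e=[30,-18,0] → ·  [on edge]
    (1,3)@(3, 7): e=[2,2,8] → █
    (2,3)@(5, 7): e=[-18,18,12] → ·
    (1,4)@(3, 9): e=[-6,6,12] → ·
  covered (2 px):
    · · █ · · · · ·
    · · · · · · · ·
    · · · · · · · ·
    · █ · · · · · ·
    · · · · · · · ·
    · · · · · · · ·
    · · · · · · · ·

Final: [10,2,16]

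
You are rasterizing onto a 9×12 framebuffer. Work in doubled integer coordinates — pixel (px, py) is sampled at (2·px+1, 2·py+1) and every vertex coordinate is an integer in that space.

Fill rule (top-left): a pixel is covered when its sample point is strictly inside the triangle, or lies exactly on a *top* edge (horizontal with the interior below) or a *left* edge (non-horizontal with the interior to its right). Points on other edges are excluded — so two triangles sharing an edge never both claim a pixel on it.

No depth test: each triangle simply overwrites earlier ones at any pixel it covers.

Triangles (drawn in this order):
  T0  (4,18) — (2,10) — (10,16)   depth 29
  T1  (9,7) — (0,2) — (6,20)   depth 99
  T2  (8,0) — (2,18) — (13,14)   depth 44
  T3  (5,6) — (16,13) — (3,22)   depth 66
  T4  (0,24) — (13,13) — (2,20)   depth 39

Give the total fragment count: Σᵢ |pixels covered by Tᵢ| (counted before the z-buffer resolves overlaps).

T0:
  2·area = 52
  edge (4, 18)→(2, 10): d=(-2,-8) top-left  bias=+0
  edge (2, 10)→(10, 16): d=(8,6) right/bottom  bias=-1
  edge (10, 16)→(4, 18): d=(-6,2) right/bottom  bias=-1
    (1,5)@(3, 11): e=[6,2,44] → #
    (2,5)@(5, 11): e=[22,-10,40] → ·
    (1,6)@(3, 13): e=[2,18,32] → #
    (2,6)@(5, 13): e=[18,6,28] → #
    (3,6)@(7, 13): e=[34,-6,24] → ·
    (1,7)@(3, 15): e=[-2,34,20] → ·
    (2,7)@(5, 15): e=[14,22,16] → #
    (3,7)@(7, 15): e=[30,10,12] → #
    (4,7)@(9, 15): e=[46,-2,8] → ·
    (6,7)@(13, 15): e=[78,-26,0] → ·  [on edge]
    (2,8)@(5, 17): e=[10,38,4] → #
    (3,8)@(7, 17): e=[26,26,0] → ·  [on edge]
    (0,9)@(1, 19): e=[-26,78,0] → ·  [on edge]
  covered (6 px):
    · · · · · · · · ·
    · · · · · · · · ·
    · · · · · · · · ·
    · · · · · · · · ·
    · · · · · · · · ·
    · # · · · · · · ·
    · # # · · · · · ·
    · · # # · · · · ·
    · · # · · · · · ·
    · · · · · · · · ·
    · · · · · · · · ·
    · · · · · · · · ·
T1:
  2·area = 132  (B↔C swapped to make it positive)
  edge (9, 7)→(6, 20): d=(-3,13) right/bottom  bias=-1
  edge (6, 20)→(0, 2): d=(-6,-18) top-left  bias=+0
  edge (0, 2)→(9, 7): d=(9,5) right/bottom  bias=-1
    (0,1)@(1, 3): e=[116,12,4] → #
    (1,1)@(3, 3): e=[90,48,-6] → ·
    (0,2)@(1, 5): e=[110,0,22] → #  [on edge]
    (1,2)@(3, 5): e=[84,36,12] → #
    (2,2)@(5, 5): e=[58,72,2] → #
    (3,2)@(7, 5): e=[32,108,-8] → ·
    (0,3)@(1, 7): e=[104,-12,40] → ·
    (1,3)@(3, 7): e=[78,24,30] → #
    (3,3)@(7, 7): e=[26,96,10] → #
    (4,3)@(9, 7): e=[0,132,0] → ·  [on edge]
    (1,4)@(3, 9): e=[72,12,48] → #
    (4,4)@(9, 9): e=[-6,120,18] → ·
    (1,5)@(3, 11): e=[66,0,66] → #  [on edge]
    (2,8)@(5, 17): e=[22,0,110] → #  [on edge]
    (3,11)@(7, 23): e=[-22,0,154] → ·  [on edge]
  covered (18 px):
    · · · · · · · · ·
    # · · · · · · · ·
    # # # · · · · · ·
    · # # # · · · · ·
    · # # # · · · · ·
    · # # # · · · · ·
    · · # # · · · · ·
    · · # # · · · · ·
    · · # · · · · · ·
    · · · · · · · · ·
    · · · · · · · · ·
    · · · · · · · · ·
T2:
  2·area = 174  (B↔C swapped to make it positive)
  edge (8, 0)→(13, 14): d=(5,14) right/bottom  bias=-1
  edge (13, 14)→(2, 18): d=(-11,4) right/bottom  bias=-1
  edge (2, 18)→(8, 0): d=(6,-18) top-left  bias=+0
    (3,1)@(7, 3): e=[29,145,0] → #  [on edge]
    (4,1)@(9, 3): e=[1,137,36] → #
    (5,1)@(11, 3): e=[-27,129,72] → ·
    (3,2)@(7, 5): e=[39,123,12] → #
    (5,2)@(11, 5): e=[-17,107,84] → ·
    (3,3)@(7, 7): e=[49,101,24] → #
    (5,3)@(11, 7): e=[-7,85,96] → ·
    (2,4)@(5, 9): e=[87,87,0] → #  [on edge]
    (5,4)@(11, 9): e=[3,63,108] → #
    (6,4)@(13, 9): e=[-25,55,144] → ·
    (2,5)@(5, 11): e=[97,65,12] → #
    (6,5)@(13, 11): e=[-15,33,156] → ·
    (1,7)@(3, 15): e=[145,29,0] → #  [on edge]
    (0,10)@(1, 21): e=[203,-29,0] → ·  [on edge]
  covered (23 px):
    · · · · · · · · ·
    · · · # # · · · ·
    · · · # # · · · ·
    · · · # # · · · ·
    · · # # # # · · ·
    · · # # # # · · ·
    · · # # # # · · ·
    · # # # # · · · ·
    · # · · · · · · ·
    · · · · · · · · ·
    · · · · · · · · ·
    · · · · · · · · ·
T3:
  2·area = 190
  edge (5, 6)→(16, 13): d=(11,7) right/bottom  bias=-1
  edge (16, 13)→(3, 22): d=(-13,9) right/bottom  bias=-1
  edge (3, 22)→(5, 6): d=(2,-16) top-left  bias=+0
    (2,3)@(5, 7): e=[11,177,2] → #
    (3,3)@(7, 7): e=[-3,159,34] → ·
    (2,4)@(5, 9): e=[33,151,6] → #
    (3,4)@(7, 9): e=[19,133,38] → #
    (4,4)@(9, 9): e=[5,115,70] → #
    (5,4)@(11, 9): e=[-9,97,102] → ·
    (2,5)@(5, 11): e=[55,125,10] → #
    (5,5)@(11, 11): e=[13,71,106] → #
    (6,5)@(13, 11): e=[-1,53,138] → ·
    (2,6)@(5, 13): e=[77,99,14] → #
    (6,6)@(13, 13): e=[21,27,142] → #
    (7,6)@(15, 13): e=[7,9,174] → #
  covered (24 px):
    · · · · · · · · ·
    · · · · · · · · ·
    · · · · · · · · ·
    · · # · · · · · ·
    · · # # # · · · ·
    · · # # # # · · ·
    · · # # # # # # ·
    · · # # # # # · ·
    · · # # # · · · ·
    · · # # · · · · ·
    · · · · · · · · ·
    · · · · · · · · ·
T4:
  2·area = 30  (B↔C swapped to make it positive)
  edge (0, 24)→(2, 20): d=(2,-4) top-left  bias=+0
  edge (2, 20)→(13, 13): d=(11,-7) top-left  bias=+0
  edge (13, 13)→(0, 24): d=(-13,11) right/bottom  bias=-1
    (6,6)@(13, 13): e=[30,0,0] → ·  [on edge]
    (3,8)@(7, 17): e=[14,2,14] → #
    (4,8)@(9, 17): e=[22,16,-8] → ·
    (2,9)@(5, 19): e=[10,10,10] → #
    (3,9)@(7, 19): e=[18,24,-12] → ·
    (1,10)@(3, 21): e=[6,18,6] → #
    (2,10)@(5, 21): e=[14,32,-16] → ·
    (0,11)@(1, 23): e=[2,26,2] → #
    (1,11)@(3, 23): e=[10,40,-20] → ·
  covered (4 px):
    · · · · · · · · ·
    · · · · · · · · ·
    · · · · · · · · ·
    · · · · · · · · ·
    · · · · · · · · ·
    · · · · · · · · ·
    · · · · · · · · ·
    · · · · · · · · ·
    · · · # · · · · ·
    · · # · · · · · ·
    · # · · · · · · ·
    # · · · · · · · ·

Final: 75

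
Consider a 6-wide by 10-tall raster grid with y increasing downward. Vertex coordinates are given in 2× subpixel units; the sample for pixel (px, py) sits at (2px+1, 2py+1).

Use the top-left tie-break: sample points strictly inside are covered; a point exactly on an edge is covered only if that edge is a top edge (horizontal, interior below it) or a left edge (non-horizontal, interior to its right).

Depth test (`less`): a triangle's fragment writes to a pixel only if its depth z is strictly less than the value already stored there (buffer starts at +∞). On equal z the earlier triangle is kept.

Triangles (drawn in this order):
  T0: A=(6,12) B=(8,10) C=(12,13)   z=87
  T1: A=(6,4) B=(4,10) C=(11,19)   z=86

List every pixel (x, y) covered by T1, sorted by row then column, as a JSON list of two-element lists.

T0:
  2·area = 14
  edge (6, 12)→(8, 10): d=(2,-2) top-left  bias=+0
  edge (8, 10)→(12, 13): d=(4,3) right/bottom  bias=-1
  edge (12, 13)→(6, 12): d=(-6,-1) top-left  bias=+0
    (5,3)@(11, 7): e=[0,-21,35] → .  [on edge]
    (4,4)@(9, 9): e=[0,-7,21] → .  [on edge]
    (3,5)@(7, 11): e=[0,7,7] → X  [on edge]
    (4,5)@(9, 11): e=[4,1,9] → X
    (5,5)@(11, 11): e=[8,-5,11] → .
    (2,6)@(5, 13): e=[0,21,-7] → .  [on edge]
    (3,6)@(7, 13): e=[4,15,-5] → .
    (4,6)@(9, 13): e=[8,9,-3] → .
    (1,7)@(3, 15): e=[0,35,-21] → .  [on edge]
    (0,8)@(1, 17): e=[0,49,-35] → .  [on edge]
  covered (2 px):
    . . . . . .
    . . . . . .
    . . . . . .
    . . . . . .
    . . . . . .
    . . . X X .
    . . . . . .
    . . . . . .
    . . . . . .
    . . . . . .
T1:
  2·area = 60  (B↔C swapped to make it positive)
  edge (6, 4)→(11, 19): d=(5,15) right/bottom  bias=-1
  edge (11, 19)→(4, 10): d=(-7,-9) top-left  bias=+0
  edge (4, 10)→(6, 4): d=(2,-6) top-left  bias=+0
    (2,0)@(5, 1): e=[0,72,-12] → .  [on edge]
    (3,0)@(7, 1): e=[-30,90,0] → .  [on edge]
    (2,3)@(5, 7): e=[30,30,0] → X  [on edge]
    (3,3)@(7, 7): e=[0,48,12] → .  [on edge]
    (2,4)@(5, 9): e=[40,16,4] → X
    (3,4)@(7, 9): e=[10,34,16] → X
    (4,4)@(9, 9): e=[-20,52,28] → .
    (2,5)@(5, 11): e=[50,2,8] → X
    (4,5)@(9, 11): e=[-10,38,32] → .
    (1,6)@(3, 13): e=[90,-30,0] → .  [on edge]
    (2,6)@(5, 13): e=[60,-12,12] → .
    (3,6)@(7, 13): e=[30,6,24] → X
    (4,6)@(9, 13): e=[0,24,36] → .  [on edge]
    (0,9)@(1, 19): e=[150,-90,0] → .  [on edge]
    (5,9)@(11, 19): e=[0,0,60] → .  [on edge]
  covered (7 px):
    . . . . . .
    . . . . . .
    . . . . . .
    . . X . . .
    . . X X . .
    . . X X . .
    . . . X . .
    . . . . X .
    . . . . . .
    . . . . . .

Answer: [[2,3],[2,4],[3,4],[2,5],[3,5],[3,6],[4,7]]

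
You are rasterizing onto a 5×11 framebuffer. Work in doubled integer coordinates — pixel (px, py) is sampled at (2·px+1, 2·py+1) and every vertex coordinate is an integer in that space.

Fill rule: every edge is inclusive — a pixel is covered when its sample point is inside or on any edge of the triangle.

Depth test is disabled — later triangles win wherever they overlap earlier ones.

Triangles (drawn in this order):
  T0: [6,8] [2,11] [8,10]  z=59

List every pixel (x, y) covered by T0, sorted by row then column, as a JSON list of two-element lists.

T0:
  2·area = 14  (B↔C swapped to make it positive)
  edge (6, 8)→(8, 10): d=(2,2) inclusive
  edge (8, 10)→(2, 11): d=(-6,1) inclusive
  edge (2, 11)→(6, 8): d=(4,-3) inclusive
    (0,1)@(1, 3): e=[0,49,-35] → ·  [on edge]
    (1,2)@(3, 5): e=[0,35,-21] → ·  [on edge]
    (2,3)@(5, 7): e=[0,21,-7] → ·  [on edge]
    (2,4)@(5, 9): e=[4,9,1] → #
    (3,4)@(7, 9): e=[0,7,7] → #  [on edge]
    (4,4)@(9, 9): e=[-4,5,13] → ·
    (2,5)@(5, 11): e=[8,-3,9] → ·
    (3,5)@(7, 11): e=[4,-5,15] → ·
    (4,5)@(9, 11): e=[0,-7,21] → ·  [on edge]
  covered (2 px):
    · · · · ·
    · · · · ·
    · · · · ·
    · · · · ·
    · · # # ·
    · · · · ·
    · · · · ·
    · · · · ·
    · · · · ·
    · · · · ·
    · · · · ·

Result: [[2,4],[3,4]]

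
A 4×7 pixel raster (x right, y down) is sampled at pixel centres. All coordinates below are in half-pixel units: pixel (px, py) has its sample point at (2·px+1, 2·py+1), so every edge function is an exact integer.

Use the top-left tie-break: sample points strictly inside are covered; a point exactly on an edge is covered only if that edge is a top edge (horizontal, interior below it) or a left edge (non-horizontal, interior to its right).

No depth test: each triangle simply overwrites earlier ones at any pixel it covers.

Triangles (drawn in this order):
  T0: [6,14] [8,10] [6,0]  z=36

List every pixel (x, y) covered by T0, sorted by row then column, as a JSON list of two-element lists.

T0:
  2·area = 28  (B↔C swapped to make it positive)
  edge (6, 14)→(6, 0): d=(0,-14) top-left  bias=+0
  edge (6, 0)→(8, 10): d=(2,10) right/bottom  bias=-1
  edge (8, 10)→(6, 14): d=(-2,4) right/bottom  bias=-1
    (3,2)@(7, 5): e=[14,0,14] → .  [on edge]
    (3,3)@(7, 7): e=[14,4,10] → X
    (3,4)@(7, 9): e=[14,8,6] → X
    (3,5)@(7, 11): e=[14,12,2] → X
    (3,6)@(7, 13): e=[14,16,-2] → .
  covered (3 px):
    . . . .
    . . . .
    . . . .
    . . . X
    . . . X
    . . . X
    . . . .

Answer: [[3,3],[3,4],[3,5]]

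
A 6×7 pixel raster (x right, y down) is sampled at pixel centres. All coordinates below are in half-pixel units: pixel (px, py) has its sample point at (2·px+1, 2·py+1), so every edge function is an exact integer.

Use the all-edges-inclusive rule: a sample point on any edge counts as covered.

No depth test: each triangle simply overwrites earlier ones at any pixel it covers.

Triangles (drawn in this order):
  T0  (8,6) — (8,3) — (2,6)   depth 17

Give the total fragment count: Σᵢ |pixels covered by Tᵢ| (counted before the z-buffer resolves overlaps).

T0:
  2·area = 18  (B↔C swapped to make it positive)
  edge (8, 6)→(2, 6): d=(-6,0) inclusive
  edge (2, 6)→(8, 3): d=(6,-3) inclusive
  edge (8, 3)→(8, 6): d=(0,3) inclusive
    (2,2)@(5, 5): e=[6,3,9] → X
    (3,2)@(7, 5): e=[6,9,3] → X
    (4,2)@(9, 5): e=[6,15,-3] → .
    (2,3)@(5, 7): e=[-6,15,9] → .
    (3,3)@(7, 7): e=[-6,21,3] → .
  covered (2 px):
    . . . . . .
    . . . . . .
    . . X X . .
    . . . . . .
    . . . . . .
    . . . . . .
    . . . . . .

Result: 2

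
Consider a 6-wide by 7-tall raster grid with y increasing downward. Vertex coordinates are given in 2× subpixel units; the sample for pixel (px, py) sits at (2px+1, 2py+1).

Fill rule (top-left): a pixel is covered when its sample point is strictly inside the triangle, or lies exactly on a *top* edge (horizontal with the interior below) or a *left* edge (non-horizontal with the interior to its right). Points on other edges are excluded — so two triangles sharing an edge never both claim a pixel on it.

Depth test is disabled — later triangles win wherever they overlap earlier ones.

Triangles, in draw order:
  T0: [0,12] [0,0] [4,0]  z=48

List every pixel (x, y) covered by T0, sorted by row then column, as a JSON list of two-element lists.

T0:
  2·area = 48
  edge (0, 12)→(0, 0): d=(0,-12) top-left  bias=+0
  edge (0, 0)→(4, 0): d=(4,0) top-left  bias=+0
  edge (4, 0)→(0, 12): d=(-4,12) right/bottom  bias=-1
    (0,0)@(1, 1): e=[12,4,32] → X
    (1,0)@(3, 1): e=[36,4,8] → X
    (2,0)@(5, 1): e=[60,4,-16] → .
    (0,1)@(1, 3): e=[12,12,24] → X
    (1,1)@(3, 3): e=[36,12,0] → .  [on edge]
    (0,2)@(1, 5): e=[12,20,16] → X
    (1,2)@(3, 5): e=[36,20,-8] → .
    (0,3)@(1, 7): e=[12,28,8] → X
    (1,3)@(3, 7): e=[36,28,-16] → .
    (0,4)@(1, 9): e=[12,36,0] → .  [on edge]
  covered (5 px):
    X X . . . .
    X . . . . .
    X . . . . .
    X . . . . .
    . . . . . .
    . . . . . .
    . . . . . .

Result: [[0,0],[1,0],[0,1],[0,2],[0,3]]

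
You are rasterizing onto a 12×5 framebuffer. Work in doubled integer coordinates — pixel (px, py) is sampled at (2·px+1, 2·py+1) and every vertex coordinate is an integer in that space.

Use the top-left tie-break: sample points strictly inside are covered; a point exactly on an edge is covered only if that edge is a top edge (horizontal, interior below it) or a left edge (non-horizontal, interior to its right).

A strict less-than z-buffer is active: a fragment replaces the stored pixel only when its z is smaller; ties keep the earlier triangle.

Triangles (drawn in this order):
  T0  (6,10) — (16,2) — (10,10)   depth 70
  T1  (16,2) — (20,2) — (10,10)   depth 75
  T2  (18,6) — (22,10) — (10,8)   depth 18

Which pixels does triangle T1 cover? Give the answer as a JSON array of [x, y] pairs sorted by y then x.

T0:
  2·area = 32
  edge (6, 10)→(16, 2): d=(10,-8) top-left  bias=+0
  edge (16, 2)→(10, 10): d=(-6,8) right/bottom  bias=-1
  edge (10, 10)→(6, 10): d=(-4,0) right/bottom  bias=-1
    (7,1)@(15, 3): e=[2,2,28] → X
    (8,1)@(17, 3): e=[18,-14,28] → .
    (6,2)@(13, 5): e=[6,6,20] → X
    (7,2)@(15, 5): e=[22,-10,20] → .
    (5,3)@(11, 7): e=[10,10,12] → X
    (6,3)@(13, 7): e=[26,-6,12] → .
    (4,4)@(9, 9): e=[14,14,4] → X
    (5,4)@(11, 9): e=[30,-2,4] → .
  covered (4 px):
    . . . . . . . . . . . .
    . . . . . . . X . . . .
    . . . . . . X . . . . .
    . . . . . X . . . . . .
    . . . . X . . . . . . .
T1:
  2·area = 32
  edge (16, 2)→(20, 2): d=(4,0) top-left  bias=+0
  edge (20, 2)→(10, 10): d=(-10,8) right/bottom  bias=-1
  edge (10, 10)→(16, 2): d=(6,-8) top-left  bias=+0
    (8,1)@(17, 3): e=[4,14,14] → X
    (9,1)@(19, 3): e=[4,-2,30] → .
    (7,2)@(15, 5): e=[12,10,10] → X
    (8,2)@(17, 5): e=[12,-6,26] → .
    (6,3)@(13, 7): e=[20,6,6] → X
    (7,3)@(15, 7): e=[20,-10,22] → .
    (5,4)@(11, 9): e=[28,2,2] → X
    (6,4)@(13, 9): e=[28,-14,18] → .
  covered (4 px):
    . . . . . . . . . . . .
    . . . . . . . . X . . .
    . . . . . . . X . . . .
    . . . . . . X . . . . .
    . . . . . X . . . . . .
T2:
  2·area = 40
  edge (18, 6)→(22, 10): d=(4,4) right/bottom  bias=-1
  edge (22, 10)→(10, 8): d=(-12,-2) top-left  bias=+0
  edge (10, 8)→(18, 6): d=(8,-2) top-left  bias=+0
    (6,0)@(13, 1): e=[0,90,-50] → .  [on edge]
    (7,1)@(15, 3): e=[0,70,-30] → .  [on edge]
    (8,2)@(17, 5): e=[0,50,-10] → .  [on edge]
    (7,3)@(15, 7): e=[16,22,2] → X
    (8,3)@(17, 7): e=[8,26,6] → X
    (9,3)@(19, 7): e=[0,30,10] → .  [on edge]
    (7,4)@(15, 9): e=[24,-2,18] → .
    (8,4)@(17, 9): e=[16,2,22] → X
    (9,4)@(19, 9): e=[8,6,26] → X
    (10,4)@(21, 9): e=[0,10,30] → .  [on edge]
  covered (4 px):
    . . . . . . . . . . . .
    . . . . . . . . . . . .
    . . . . . . . . . . . .
    . . . . . . . X X . . .
    . . . . . . . . X X . .

Result: [[8,1],[7,2],[6,3],[5,4]]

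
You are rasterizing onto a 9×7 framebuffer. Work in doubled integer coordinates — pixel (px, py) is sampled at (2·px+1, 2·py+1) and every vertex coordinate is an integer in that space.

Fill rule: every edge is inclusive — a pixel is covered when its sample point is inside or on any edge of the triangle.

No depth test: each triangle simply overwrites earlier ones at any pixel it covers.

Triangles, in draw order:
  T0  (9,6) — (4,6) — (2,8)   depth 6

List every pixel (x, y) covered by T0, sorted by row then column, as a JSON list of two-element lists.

T0:
  2·area = 10  (B↔C swapped to make it positive)
  edge (9, 6)→(2, 8): d=(-7,2) inclusive
  edge (2, 8)→(4, 6): d=(2,-2) inclusive
  edge (4, 6)→(9, 6): d=(5,0) inclusive
    (4,0)@(9, 1): e=[35,0,-25] → ·  [on edge]
    (3,1)@(7, 3): e=[25,0,-15] → ·  [on edge]
    (2,2)@(5, 5): e=[15,0,-5] → ·  [on edge]
    (1,3)@(3, 7): e=[5,0,5] → █  [on edge]
    (2,3)@(5, 7): e=[1,4,5] → █
    (3,3)@(7, 7): e=[-3,8,5] → ·
    (0,4)@(1, 9): e=[-5,0,15] → ·  [on edge]
    (1,4)@(3, 9): e=[-9,4,15] → ·
    (2,4)@(5, 9): e=[-13,8,15] → ·
  covered (2 px):
    · · · · · · · · ·
    · · · · · · · · ·
    · · · · · · · · ·
    · █ █ · · · · · ·
    · · · · · · · · ·
    · · · · · · · · ·
    · · · · · · · · ·

Final: [[1,3],[2,3]]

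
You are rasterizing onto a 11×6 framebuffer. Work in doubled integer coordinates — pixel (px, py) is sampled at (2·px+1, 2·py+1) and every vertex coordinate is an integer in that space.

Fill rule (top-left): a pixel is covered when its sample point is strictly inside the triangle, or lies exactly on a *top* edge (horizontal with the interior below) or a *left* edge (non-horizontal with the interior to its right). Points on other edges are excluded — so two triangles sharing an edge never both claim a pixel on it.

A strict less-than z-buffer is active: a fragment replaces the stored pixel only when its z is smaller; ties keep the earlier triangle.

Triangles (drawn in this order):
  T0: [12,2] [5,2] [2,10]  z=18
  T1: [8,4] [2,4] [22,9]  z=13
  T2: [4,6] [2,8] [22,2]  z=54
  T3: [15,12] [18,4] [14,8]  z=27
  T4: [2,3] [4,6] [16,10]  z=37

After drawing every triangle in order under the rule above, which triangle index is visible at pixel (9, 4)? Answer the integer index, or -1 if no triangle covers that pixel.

T0:
  2·area = 56  (B↔C swapped to make it positive)
  edge (12, 2)→(2, 10): d=(-10,8) right/bottom  bias=-1
  edge (2, 10)→(5, 2): d=(3,-8) top-left  bias=+0
  edge (5, 2)→(12, 2): d=(7,0) top-left  bias=+0
    (2,1)@(5, 3): e=[46,3,7] → #
    (3,1)@(7, 3): e=[30,19,7] → #
    (4,1)@(9, 3): e=[14,35,7] → #
    (5,1)@(11, 3): e=[-2,51,7] → ·
    (2,2)@(5, 5): e=[26,9,21] → #
    (4,2)@(9, 5): e=[-6,41,21] → ·
    (2,3)@(5, 7): e=[6,15,35] → #
    (3,3)@(7, 7): e=[-10,31,35] → ·
    (1,4)@(3, 9): e=[2,5,49] → #
    (2,4)@(5, 9): e=[-14,21,49] → ·
    (1,5)@(3, 11): e=[-18,11,63] → ·
  covered (7 px):
    · · · · · · · · · · ·
    · · # # # · · · · · ·
    · · # # · · · · · · ·
    · · # · · · · · · · ·
    · # · · · · · · · · ·
    · · · · · · · · · · ·
T1:
  2·area = 30  (B↔C swapped to make it positive)
  edge (8, 4)→(22, 9): d=(14,5) right/bottom  bias=-1
  edge (22, 9)→(2, 4): d=(-20,-5) top-left  bias=+0
  edge (2, 4)→(8, 4): d=(6,0) top-left  bias=+0
    (3,2)@(7, 5): e=[19,5,6] → #
    (4,2)@(9, 5): e=[9,15,6] → #
    (5,2)@(11, 5): e=[-1,25,6] → ·
    (3,3)@(7, 7): e=[47,-35,18] → ·
    (4,3)@(9, 7): e=[37,-25,18] → ·
    (7,3)@(15, 7): e=[7,5,18] → #
    (8,3)@(17, 7): e=[-3,15,18] → ·
    (7,4)@(15, 9): e=[35,-35,30] → ·
  covered (3 px):
    · · · · · · · · · · ·
    · · · · · · · · · · ·
    · · · # # · · · · · ·
    · · · · · · · # · · ·
    · · · · · · · · · · ·
    · · · · · · · · · · ·
T2:
  2·area = 28  (B↔C swapped to make it positive)
  edge (4, 6)→(22, 2): d=(18,-4) top-left  bias=+0
  edge (22, 2)→(2, 8): d=(-20,6) right/bottom  bias=-1
  edge (2, 8)→(4, 6): d=(2,-2) top-left  bias=+0
    (4,0)@(9, 1): e=[-70,98,0] → ·  [on edge]
    (3,1)@(7, 3): e=[-42,70,0] → ·  [on edge]
    (2,2)@(5, 5): e=[-14,42,0] → ·  [on edge]
    (4,2)@(9, 5): e=[2,18,8] → #
    (5,2)@(11, 5): e=[10,6,12] → #
    (6,2)@(13, 5): e=[18,-6,16] → ·
    (1,3)@(3, 7): e=[14,14,0] → #  [on edge]
    (2,3)@(5, 7): e=[22,2,4] → #
    (3,3)@(7, 7): e=[30,-10,8] → ·
    (4,3)@(9, 7): e=[38,-22,12] → ·
    (5,3)@(11, 7): e=[46,-34,16] → ·
    (0,4)@(1, 9): e=[42,-14,0] → ·  [on edge]
  covered (4 px):
    · · · · · · · · · · ·
    · · · · · · · · · · ·
    · · · · # # · · · · ·
    · # # · · · · · · · ·
    · · · · · · · · · · ·
    · · · · · · · · · · ·
T3:
  2·area = 20  (B↔C swapped to make it positive)
  edge (15, 12)→(14, 8): d=(-1,-4) top-left  bias=+0
  edge (14, 8)→(18, 4): d=(4,-4) top-left  bias=+0
  edge (18, 4)→(15, 12): d=(-3,8) right/bottom  bias=-1
    (10,0)@(21, 1): e=[35,0,-15] → ·  [on edge]
    (9,1)@(19, 3): e=[25,0,-5] → ·  [on edge]
    (8,2)@(17, 5): e=[15,0,5] → #  [on edge]
    (9,2)@(19, 5): e=[23,8,-11] → ·
    (7,3)@(15, 7): e=[5,0,15] → #  [on edge]
    (8,3)@(17, 7): e=[13,8,-1] → ·
    (6,4)@(13, 9): e=[-5,0,25] → ·  [on edge]
    (7,4)@(15, 9): e=[3,8,9] → #
    (8,4)@(17, 9): e=[11,16,-7] → ·
    (5,5)@(11, 11): e=[-15,0,35] → ·  [on edge]
    (7,5)@(15, 11): e=[1,16,3] → #
    (8,5)@(17, 11): e=[9,24,-13] → ·
  covered (4 px):
    · · · · · · · · · · ·
    · · · · · · · · · · ·
    · · · · · · · · # · ·
    · · · · · · · # · · ·
    · · · · · · · # · · ·
    · · · · · · · # · · ·
T4:
  2·area = 28  (B↔C swapped to make it positive)
  edge (2, 3)→(16, 10): d=(14,7) right/bottom  bias=-1
  edge (16, 10)→(4, 6): d=(-12,-4) top-left  bias=+0
  edge (4, 6)→(2, 3): d=(-2,-3) top-left  bias=+0
    (0,2)@(1, 5): e=[35,0,-7] → ·  [on edge]
    (2,2)@(5, 5): e=[7,16,5] → #
    (3,2)@(7, 5): e=[-7,24,11] → ·
    (2,3)@(5, 7): e=[35,-8,1] → ·
    (3,3)@(7, 7): e=[21,0,7] → #  [on edge]
    (4,3)@(9, 7): e=[7,8,13] → #
    (5,3)@(11, 7): e=[-7,16,19] → ·
    (3,4)@(7, 9): e=[49,-24,3] → ·
    (4,4)@(9, 9): e=[35,-16,9] → ·
    (6,4)@(13, 9): e=[7,0,21] → #  [on edge]
    (7,4)@(15, 9): e=[-7,8,27] → ·
    (6,5)@(13, 11): e=[35,-24,17] → ·
    (9,5)@(19, 11): e=[-7,0,35] → ·  [on edge]
  covered (4 px):
    · · · · · · · · · · ·
    · · · · · · · · · · ·
    · · # · · · · · · · ·
    · · · # # · · · · · ·
    · · · · · · # · · · ·
    · · · · · · · · · · ·

Z-buffer (winner per pixel, '.' = empty):
  . . . . . . . . . . .
  . . 0 0 0 . . . . . .
  . . 0 1 1 2 . . 3 . .
  . 2 0 4 4 . . 1 . . .
  . 0 . . . . 4 3 . . .
  . . . . . . . 3 . . .

Final: -1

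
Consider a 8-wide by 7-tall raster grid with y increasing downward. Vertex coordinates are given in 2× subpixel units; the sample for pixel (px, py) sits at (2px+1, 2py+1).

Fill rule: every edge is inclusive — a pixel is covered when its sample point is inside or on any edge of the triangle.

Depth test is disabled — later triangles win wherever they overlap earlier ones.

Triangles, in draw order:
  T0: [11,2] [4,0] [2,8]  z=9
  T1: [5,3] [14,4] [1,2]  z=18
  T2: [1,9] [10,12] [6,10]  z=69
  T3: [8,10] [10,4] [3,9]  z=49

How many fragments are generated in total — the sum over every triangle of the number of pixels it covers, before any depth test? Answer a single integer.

T0:
  2·area = 60  (B↔C swapped to make it positive)
  edge (11, 2)→(2, 8): d=(-9,6) inclusive
  edge (2, 8)→(4, 0): d=(2,-8) inclusive
  edge (4, 0)→(11, 2): d=(7,2) inclusive
    (2,0)@(5, 1): e=[45,10,5] → █
    (3,0)@(7, 1): e=[33,26,1] → █
    (4,0)@(9, 1): e=[21,42,-3] → ·
    (2,1)@(5, 3): e=[27,14,19] → █
    (4,1)@(9, 3): e=[3,46,11] → █
    (5,1)@(11, 3): e=[-9,62,7] → ·
    (1,2)@(3, 5): e=[21,2,37] → █
    (3,2)@(7, 5): e=[-3,34,29] → ·
    (4,2)@(9, 5): e=[-15,50,25] → ·
    (1,3)@(3, 7): e=[3,6,51] → █
    (2,3)@(5, 7): e=[-9,22,47] → ·
    (1,4)@(3, 9): e=[-15,10,65] → ·
  covered (8 px):
    · · █ █ · · · ·
    · · █ █ █ · · ·
    · █ █ · · · · ·
    · █ · · · · · ·
    · · · · · · · ·
    · · · · · · · ·
    · · · · · · · ·
T1:
  2·area = 5  (B↔C swapped to make it positive)
  edge (5, 3)→(1, 2): d=(-4,-1) inclusive
  edge (1, 2)→(14, 4): d=(13,2) inclusive
  edge (14, 4)→(5, 3): d=(-9,-1) inclusive
    (2,1)@(5, 3): e=[0,5,0] → █  [on edge]
    (3,1)@(7, 3): e=[2,1,2] → █
    (4,1)@(9, 3): e=[4,-3,4] → ·
    (2,2)@(5, 5): e=[-8,31,-18] → ·
    (3,2)@(7, 5): e=[-6,27,-16] → ·
    (6,2)@(13, 5): e=[0,15,-10] → ·  [on edge]
  covered (2 px):
    · · · · · · · ·
    · · █ █ · · · ·
    · · · · · · · ·
    · · · · · · · ·
    · · · · · · · ·
    · · · · · · · ·
    · · · · · · · ·
T2:
  2·area = 6  (B↔C swapped to make it positive)
  edge (1, 9)→(6, 10): d=(5,1) inclusive
  edge (6, 10)→(10, 12): d=(4,2) inclusive
  edge (10, 12)→(1, 9): d=(-9,-3) inclusive
    (0,4)@(1, 9): e=[0,6,0] → █  [on edge]
    (1,4)@(3, 9): e=[-2,2,6] → ·
    (0,5)@(1, 11): e=[10,14,-18] → ·
    (3,5)@(7, 11): e=[4,2,0] → █  [on edge]
    (4,5)@(9, 11): e=[2,-2,6] → ·
    (5,5)@(11, 11): e=[0,-6,12] → ·  [on edge]
    (3,6)@(7, 13): e=[14,10,-18] → ·
    (6,6)@(13, 13): e=[8,-2,0] → ·  [on edge]
  covered (2 px):
    · · · · · · · ·
    · · · · · · · ·
    · · · · · · · ·
    · · · · · · · ·
    █ · · · · · · ·
    · · · █ · · · ·
    · · · · · · · ·
T3:
  2·area = 32  (B↔C swapped to make it positive)
  edge (8, 10)→(3, 9): d=(-5,-1) inclusive
  edge (3, 9)→(10, 4): d=(7,-5) inclusive
  edge (10, 4)→(8, 10): d=(-2,6) inclusive
    (5,0)@(11, 1): e=[48,-16,0] → ·  [on edge]
    (4,2)@(9, 5): e=[26,2,4] → █
    (5,2)@(11, 5): e=[28,12,-8] → ·
    (3,3)@(7, 7): e=[14,6,12] → █
    (4,3)@(9, 7): e=[16,16,0] → █  [on edge]
    (5,3)@(11, 7): e=[18,26,-12] → ·
    (1,4)@(3, 9): e=[0,0,32] → █  [on edge]
    (2,4)@(5, 9): e=[2,10,20] → █
    (4,4)@(9, 9): e=[6,30,-4] → ·
    (1,5)@(3, 11): e=[-10,14,28] → ·
    (2,5)@(5, 11): e=[-8,24,16] → ·
    (3,5)@(7, 11): e=[-6,34,4] → ·
    (6,5)@(13, 11): e=[0,64,-32] → ·  [on edge]
    (3,6)@(7, 13): e=[-16,48,0] → ·  [on edge]
  covered (6 px):
    · · · · · · · ·
    · · · · · · · ·
    · · · · █ · · ·
    · · · █ █ · · ·
    · █ █ █ · · · ·
    · · · · · · · ·
    · · · · · · · ·

Final: 18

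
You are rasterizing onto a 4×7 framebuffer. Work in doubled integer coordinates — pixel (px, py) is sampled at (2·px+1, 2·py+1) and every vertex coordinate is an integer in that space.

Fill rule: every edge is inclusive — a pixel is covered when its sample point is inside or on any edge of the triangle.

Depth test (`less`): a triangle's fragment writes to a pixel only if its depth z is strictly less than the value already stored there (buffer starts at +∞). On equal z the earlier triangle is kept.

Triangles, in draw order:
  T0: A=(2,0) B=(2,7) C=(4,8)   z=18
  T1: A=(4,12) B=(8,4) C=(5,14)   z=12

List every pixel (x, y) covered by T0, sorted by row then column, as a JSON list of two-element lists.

T0:
  2·area = 14  (B↔C swapped to make it positive)
  edge (2, 0)→(4, 8): d=(2,8) inclusive
  edge (4, 8)→(2, 7): d=(-2,-1) inclusive
  edge (2, 7)→(2, 0): d=(0,-7) inclusive
    (1,2)@(3, 5): e=[2,5,7] → #
    (2,2)@(5, 5): e=[-14,7,21] → ·
    (1,3)@(3, 7): e=[6,1,7] → #
    (2,3)@(5, 7): e=[-10,3,21] → ·
    (1,4)@(3, 9): e=[10,-3,7] → ·
  covered (2 px):
    · · · ·
    · · · ·
    · # · ·
    · # · ·
    · · · ·
    · · · ·
    · · · ·
T1:
  2·area = 16
  edge (4, 12)→(8, 4): d=(4,-8) inclusive
  edge (8, 4)→(5, 14): d=(-3,10) inclusive
  edge (5, 14)→(4, 12): d=(-1,-2) inclusive
    (3,3)@(7, 7): e=[4,1,11] → #
    (3,4)@(7, 9): e=[12,-5,9] → ·
    (2,5)@(5, 11): e=[4,9,3] → #
    (3,5)@(7, 11): e=[20,-11,7] → ·
    (2,6)@(5, 13): e=[12,3,1] → #
    (3,6)@(7, 13): e=[28,-17,5] → ·
  covered (3 px):
    · · · ·
    · · · ·
    · · · ·
    · · · #
    · · · ·
    · · # ·
    · · # ·

Answer: [[1,2],[1,3]]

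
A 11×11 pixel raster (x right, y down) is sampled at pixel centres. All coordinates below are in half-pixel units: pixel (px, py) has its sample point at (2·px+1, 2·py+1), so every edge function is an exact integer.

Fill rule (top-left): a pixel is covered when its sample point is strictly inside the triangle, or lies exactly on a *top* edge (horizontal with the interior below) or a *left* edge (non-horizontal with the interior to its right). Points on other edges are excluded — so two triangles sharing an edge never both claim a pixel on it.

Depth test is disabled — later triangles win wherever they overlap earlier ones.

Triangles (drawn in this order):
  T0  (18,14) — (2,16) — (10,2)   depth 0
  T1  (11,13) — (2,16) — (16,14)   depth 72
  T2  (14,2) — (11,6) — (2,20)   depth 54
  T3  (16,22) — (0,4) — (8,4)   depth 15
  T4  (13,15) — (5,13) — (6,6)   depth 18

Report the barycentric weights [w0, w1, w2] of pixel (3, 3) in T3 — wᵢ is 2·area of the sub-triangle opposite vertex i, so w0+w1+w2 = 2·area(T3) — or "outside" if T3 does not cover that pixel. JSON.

T0:
  2·area = 208
  edge (18, 14)→(2, 16): d=(-16,2) right/bottom  bias=-1
  edge (2, 16)→(10, 2): d=(8,-14) top-left  bias=+0
  edge (10, 2)→(18, 14): d=(8,12) right/bottom  bias=-1
    (4,2)@(9, 5): e=[162,10,36] → #
    (5,2)@(11, 5): e=[158,38,12] → #
    (6,2)@(13, 5): e=[154,66,-12] → ·
    (4,3)@(9, 7): e=[130,26,52] → #
    (6,3)@(13, 7): e=[122,82,4] → #
    (7,3)@(15, 7): e=[118,110,-20] → ·
    (3,4)@(7, 9): e=[102,14,92] → #
    (7,4)@(15, 9): e=[86,126,-4] → ·
    (2,5)@(5, 11): e=[74,2,132] → #
    (7,5)@(15, 11): e=[54,142,12] → #
    (8,5)@(17, 11): e=[50,170,-12] → ·
    (2,6)@(5, 13): e=[42,18,148] → #
  covered (26 px):
    · · · · · · · · · · ·
    · · · · · · · · · · ·
    · · · · # # · · · · ·
    · · · · # # # · · · ·
    · · · # # # # · · · ·
    · · # # # # # # · · ·
    · · # # # # # # # · ·
    · # # # # · · · · · ·
    · · · · · · · · · · ·
    · · · · · · · · · · ·
    · · · · · · · · · · ·
T1:
  2·area = 24  (B↔C swapped to make it positive)
  edge (11, 13)→(16, 14): d=(5,1) right/bottom  bias=-1
  edge (16, 14)→(2, 16): d=(-14,2) right/bottom  bias=-1
  edge (2, 16)→(11, 13): d=(9,-3) top-left  bias=+0
    (0,5)@(1, 11): e=[0,72,-48] → ·  [on edge]
    (8,5)@(17, 11): e=[-16,40,0] → ·  [on edge]
    (5,6)@(11, 13): e=[0,24,0] → ·  [on edge]
    (2,7)@(5, 15): e=[16,8,0] → #  [on edge]
    (3,7)@(7, 15): e=[14,4,6] → #
    (4,7)@(9, 15): e=[12,0,12] → ·  [on edge]
    (10,7)@(21, 15): e=[0,-24,48] → ·  [on edge]
    (2,8)@(5, 17): e=[26,-20,18] → ·
    (3,8)@(7, 17): e=[24,-24,24] → ·
  covered (2 px):
    · · · · · · · · · · ·
    · · · · · · · · · · ·
    · · · · · · · · · · ·
    · · · · · · · · · · ·
    · · · · · · · · · · ·
    · · · · · · · · · · ·
    · · · · · · · · · · ·
    · · # # · · · · · · ·
    · · · · · · · · · · ·
    · · · · · · · · · · ·
    · · · · · · · · · · ·
T2:
  2·area = 6  (B↔C swapped to make it positive)
  edge (14, 2)→(2, 20): d=(-12,18) right/bottom  bias=-1
  edge (2, 20)→(11, 6): d=(9,-14) top-left  bias=+0
  edge (11, 6)→(14, 2): d=(3,-4) top-left  bias=+0
  covered (0 px):
    · · · · · · · · · · ·
    · · · · · · · · · · ·
    · · · · · · · · · · ·
    · · · · · · · · · · ·
    · · · · · · · · · · ·
    · · · · · · · · · · ·
    · · · · · · · · · · ·
    · · · · · · · · · · ·
    · · · · · · · · · · ·
    · · · · · · · · · · ·
    · · · · · · · · · · ·
T3:
  2·area = 144
  edge (16, 22)→(0, 4): d=(-16,-18) top-left  bias=+0
  edge (0, 4)→(8, 4): d=(8,0) top-left  bias=+0
  edge (8, 4)→(16, 22): d=(8,18) right/bottom  bias=-1
    (0,2)@(1, 5): e=[2,8,134] → #
    (1,2)@(3, 5): e=[38,8,98] → #
    (2,2)@(5, 5): e=[74,8,62] → #
    (3,2)@(7, 5): e=[110,8,26] → #
    (4,2)@(9, 5): e=[146,8,-10] → ·
    (0,3)@(1, 7): e=[-30,24,150] → ·
    (1,3)@(3, 7): e=[6,24,114] → #
    (4,3)@(9, 7): e=[114,24,6] → #
    (5,3)@(11, 7): e=[150,24,-30] → ·
    (1,4)@(3, 9): e=[-26,40,130] → ·
    (2,4)@(5, 9): e=[10,40,94] → #
    (5,4)@(11, 9): e=[118,40,-14] → ·
  covered (18 px):
    · · · · · · · · · · ·
    · · · · · · · · · · ·
    # # # # · · · · · · ·
    · # # # # · · · · · ·
    · · # # # · · · · · ·
    · · · # # # · · · · ·
    · · · · # # · · · · ·
    · · · · · # · · · · ·
    · · · · · · # · · · ·
    · · · · · · · · · · ·
    · · · · · · · · · · ·
T4:
  2·area = 58
  edge (13, 15)→(5, 13): d=(-8,-2) top-left  bias=+0
  edge (5, 13)→(6, 6): d=(1,-7) top-left  bias=+0
  edge (6, 6)→(13, 15): d=(7,9) right/bottom  bias=-1
    (3,4)@(7, 9): e=[36,10,12] → #
    (4,4)@(9, 9): e=[40,24,-6] → ·
    (3,5)@(7, 11): e=[20,12,26] → #
    (4,5)@(9, 11): e=[24,26,8] → #
    (5,5)@(11, 11): e=[28,40,-10] → ·
    (2,6)@(5, 13): e=[0,0,58] → #  [on edge]
    (5,6)@(11, 13): e=[12,42,4] → #
    (6,6)@(13, 13): e=[16,56,-14] → ·
    (2,7)@(5, 15): e=[-16,2,72] → ·
    (3,7)@(7, 15): e=[-12,16,54] → ·
    (4,7)@(9, 15): e=[-8,30,36] → ·
    (5,7)@(11, 15): e=[-4,44,18] → ·
    (6,7)@(13, 15): e=[0,58,0] → ·  [on edge]
    (10,8)@(21, 17): e=[0,116,-58] → ·  [on edge]
  covered (7 px):
    · · · · · · · · · · ·
    · · · · · · · · · · ·
    · · · · · · · · · · ·
    · · · · · · · · · · ·
    · · · # · · · · · · ·
    · · · # # · · · · · ·
    · · # # # # · · · · ·
    · · · · · · · · · · ·
    · · · · · · · · · · ·
    · · · · · · · · · · ·
    · · · · · · · · · · ·

Final: [24,42,78]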